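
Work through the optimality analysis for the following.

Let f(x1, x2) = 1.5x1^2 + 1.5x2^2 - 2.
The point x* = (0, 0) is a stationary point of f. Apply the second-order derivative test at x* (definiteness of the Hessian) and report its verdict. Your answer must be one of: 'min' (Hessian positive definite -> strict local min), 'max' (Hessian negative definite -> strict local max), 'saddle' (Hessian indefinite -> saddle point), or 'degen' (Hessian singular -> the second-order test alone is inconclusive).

Compute the Hessian H = grad^2 f:
  H = [[3, 0], [0, 3]]
Verify stationarity: grad f(x*) = H x* + g = (0, 0).
Eigenvalues of H: 3, 3.
Both eigenvalues > 0, so H is positive definite -> x* is a strict local min.

min


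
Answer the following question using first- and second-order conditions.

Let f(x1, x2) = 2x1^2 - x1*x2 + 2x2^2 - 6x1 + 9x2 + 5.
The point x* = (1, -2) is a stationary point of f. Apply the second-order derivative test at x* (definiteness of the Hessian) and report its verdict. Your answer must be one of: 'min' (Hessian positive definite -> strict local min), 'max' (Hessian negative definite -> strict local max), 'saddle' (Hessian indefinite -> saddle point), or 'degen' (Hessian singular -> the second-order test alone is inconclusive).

Compute the Hessian H = grad^2 f:
  H = [[4, -1], [-1, 4]]
Verify stationarity: grad f(x*) = H x* + g = (0, 0).
Eigenvalues of H: 3, 5.
Both eigenvalues > 0, so H is positive definite -> x* is a strict local min.

min


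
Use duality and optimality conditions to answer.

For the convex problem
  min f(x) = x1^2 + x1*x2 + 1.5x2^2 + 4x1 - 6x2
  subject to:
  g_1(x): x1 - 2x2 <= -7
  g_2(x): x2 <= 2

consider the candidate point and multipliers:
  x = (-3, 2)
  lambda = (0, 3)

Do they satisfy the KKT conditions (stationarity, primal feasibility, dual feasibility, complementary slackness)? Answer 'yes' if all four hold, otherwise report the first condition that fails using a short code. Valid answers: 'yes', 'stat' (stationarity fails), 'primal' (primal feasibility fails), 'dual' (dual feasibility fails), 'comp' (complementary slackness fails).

Gradient of f: grad f(x) = Q x + c = (0, -3)
Constraint values g_i(x) = a_i^T x - b_i:
  g_1((-3, 2)) = 0
  g_2((-3, 2)) = 0
Stationarity residual: grad f(x) + sum_i lambda_i a_i = (0, 0)
  -> stationarity OK
Primal feasibility (all g_i <= 0): OK
Dual feasibility (all lambda_i >= 0): OK
Complementary slackness (lambda_i * g_i(x) = 0 for all i): OK

Verdict: yes, KKT holds.

yes


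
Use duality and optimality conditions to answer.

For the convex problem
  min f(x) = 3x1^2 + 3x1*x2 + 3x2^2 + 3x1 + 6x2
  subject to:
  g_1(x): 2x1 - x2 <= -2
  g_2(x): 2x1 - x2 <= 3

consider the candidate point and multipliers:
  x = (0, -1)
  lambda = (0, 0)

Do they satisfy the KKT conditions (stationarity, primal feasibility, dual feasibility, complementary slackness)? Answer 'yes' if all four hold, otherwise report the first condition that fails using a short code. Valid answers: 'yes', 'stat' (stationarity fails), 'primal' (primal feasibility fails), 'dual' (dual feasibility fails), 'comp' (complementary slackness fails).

Gradient of f: grad f(x) = Q x + c = (0, 0)
Constraint values g_i(x) = a_i^T x - b_i:
  g_1((0, -1)) = 3
  g_2((0, -1)) = -2
Stationarity residual: grad f(x) + sum_i lambda_i a_i = (0, 0)
  -> stationarity OK
Primal feasibility (all g_i <= 0): FAILS
Dual feasibility (all lambda_i >= 0): OK
Complementary slackness (lambda_i * g_i(x) = 0 for all i): OK

Verdict: the first failing condition is primal_feasibility -> primal.

primal


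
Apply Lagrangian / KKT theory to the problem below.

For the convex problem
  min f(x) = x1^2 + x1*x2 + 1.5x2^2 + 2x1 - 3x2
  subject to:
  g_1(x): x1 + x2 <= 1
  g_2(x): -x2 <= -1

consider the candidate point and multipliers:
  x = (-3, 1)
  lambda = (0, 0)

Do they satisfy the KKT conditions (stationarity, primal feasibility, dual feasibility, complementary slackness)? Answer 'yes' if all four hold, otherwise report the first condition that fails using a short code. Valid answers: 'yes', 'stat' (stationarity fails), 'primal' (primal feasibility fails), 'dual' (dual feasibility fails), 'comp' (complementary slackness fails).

Gradient of f: grad f(x) = Q x + c = (-3, -3)
Constraint values g_i(x) = a_i^T x - b_i:
  g_1((-3, 1)) = -3
  g_2((-3, 1)) = 0
Stationarity residual: grad f(x) + sum_i lambda_i a_i = (-3, -3)
  -> stationarity FAILS
Primal feasibility (all g_i <= 0): OK
Dual feasibility (all lambda_i >= 0): OK
Complementary slackness (lambda_i * g_i(x) = 0 for all i): OK

Verdict: the first failing condition is stationarity -> stat.

stat


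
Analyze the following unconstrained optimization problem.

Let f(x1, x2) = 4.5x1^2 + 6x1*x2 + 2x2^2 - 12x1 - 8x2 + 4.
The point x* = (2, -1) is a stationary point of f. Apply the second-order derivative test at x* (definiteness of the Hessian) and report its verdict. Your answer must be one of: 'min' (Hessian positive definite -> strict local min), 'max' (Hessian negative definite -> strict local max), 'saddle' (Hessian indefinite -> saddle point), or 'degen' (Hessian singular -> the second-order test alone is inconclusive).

Compute the Hessian H = grad^2 f:
  H = [[9, 6], [6, 4]]
Verify stationarity: grad f(x*) = H x* + g = (0, 0).
Eigenvalues of H: 0, 13.
H has a zero eigenvalue (singular; positive semidefinite but not definite), so H is neither positive definite, negative definite, nor indefinite. The second-order test alone is inconclusive -> degen.
(Indeed, f is constant along the null direction of H through x*, so x* is not a strict local extremum.)

degen


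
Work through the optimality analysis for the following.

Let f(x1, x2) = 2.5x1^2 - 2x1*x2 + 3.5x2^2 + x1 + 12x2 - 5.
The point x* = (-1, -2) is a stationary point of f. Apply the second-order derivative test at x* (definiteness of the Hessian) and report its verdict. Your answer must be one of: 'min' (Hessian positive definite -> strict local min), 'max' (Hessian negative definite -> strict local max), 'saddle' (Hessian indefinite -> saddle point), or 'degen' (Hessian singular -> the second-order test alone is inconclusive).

Compute the Hessian H = grad^2 f:
  H = [[5, -2], [-2, 7]]
Verify stationarity: grad f(x*) = H x* + g = (0, 0).
Eigenvalues of H: 3.7639, 8.2361.
Both eigenvalues > 0, so H is positive definite -> x* is a strict local min.

min


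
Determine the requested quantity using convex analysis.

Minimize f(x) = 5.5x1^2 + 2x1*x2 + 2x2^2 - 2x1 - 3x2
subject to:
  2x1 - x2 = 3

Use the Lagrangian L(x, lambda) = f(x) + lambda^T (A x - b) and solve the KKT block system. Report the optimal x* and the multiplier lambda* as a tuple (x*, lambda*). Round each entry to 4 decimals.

Form the Lagrangian:
  L(x, lambda) = (1/2) x^T Q x + c^T x + lambda^T (A x - b)
Stationarity (grad_x L = 0): Q x + c + A^T lambda = 0.
Primal feasibility: A x = b.

This gives the KKT block system:
  [ Q   A^T ] [ x     ]   [-c ]
  [ A    0  ] [ lambda ] = [ b ]

Solving the linear system:
  x*      = (1.0857, -0.8286)
  lambda* = (-4.1429)
  f(x*)   = 6.3714

x* = (1.0857, -0.8286), lambda* = (-4.1429)


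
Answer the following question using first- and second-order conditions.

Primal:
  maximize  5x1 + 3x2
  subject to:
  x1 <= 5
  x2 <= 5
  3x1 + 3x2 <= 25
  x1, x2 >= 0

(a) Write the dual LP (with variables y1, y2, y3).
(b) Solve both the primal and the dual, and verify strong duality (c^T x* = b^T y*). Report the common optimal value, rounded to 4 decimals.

The standard primal-dual pair for 'max c^T x s.t. A x <= b, x >= 0' is:
  Dual:  min b^T y  s.t.  A^T y >= c,  y >= 0.

So the dual LP is:
  minimize  5y1 + 5y2 + 25y3
  subject to:
    y1 + 3y3 >= 5
    y2 + 3y3 >= 3
    y1, y2, y3 >= 0

Solving the primal: x* = (5, 3.3333).
  primal value c^T x* = 35.
Solving the dual: y* = (2, 0, 1).
  dual value b^T y* = 35.
Strong duality: c^T x* = b^T y*. Confirmed.

35


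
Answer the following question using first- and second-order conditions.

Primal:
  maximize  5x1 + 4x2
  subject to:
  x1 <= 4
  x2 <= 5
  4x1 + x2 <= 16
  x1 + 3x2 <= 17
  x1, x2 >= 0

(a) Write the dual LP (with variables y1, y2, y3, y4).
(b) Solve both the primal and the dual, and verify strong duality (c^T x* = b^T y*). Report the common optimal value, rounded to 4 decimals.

The standard primal-dual pair for 'max c^T x s.t. A x <= b, x >= 0' is:
  Dual:  min b^T y  s.t.  A^T y >= c,  y >= 0.

So the dual LP is:
  minimize  4y1 + 5y2 + 16y3 + 17y4
  subject to:
    y1 + 4y3 + y4 >= 5
    y2 + y3 + 3y4 >= 4
    y1, y2, y3, y4 >= 0

Solving the primal: x* = (2.8182, 4.7273).
  primal value c^T x* = 33.
Solving the dual: y* = (0, 0, 1, 1).
  dual value b^T y* = 33.
Strong duality: c^T x* = b^T y*. Confirmed.

33


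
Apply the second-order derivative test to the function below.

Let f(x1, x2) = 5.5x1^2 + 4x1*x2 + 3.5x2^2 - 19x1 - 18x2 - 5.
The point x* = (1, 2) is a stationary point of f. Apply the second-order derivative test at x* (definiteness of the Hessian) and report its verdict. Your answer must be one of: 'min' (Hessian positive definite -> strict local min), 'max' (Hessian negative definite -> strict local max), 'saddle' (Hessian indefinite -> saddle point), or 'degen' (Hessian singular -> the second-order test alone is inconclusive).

Compute the Hessian H = grad^2 f:
  H = [[11, 4], [4, 7]]
Verify stationarity: grad f(x*) = H x* + g = (0, 0).
Eigenvalues of H: 4.5279, 13.4721.
Both eigenvalues > 0, so H is positive definite -> x* is a strict local min.

min


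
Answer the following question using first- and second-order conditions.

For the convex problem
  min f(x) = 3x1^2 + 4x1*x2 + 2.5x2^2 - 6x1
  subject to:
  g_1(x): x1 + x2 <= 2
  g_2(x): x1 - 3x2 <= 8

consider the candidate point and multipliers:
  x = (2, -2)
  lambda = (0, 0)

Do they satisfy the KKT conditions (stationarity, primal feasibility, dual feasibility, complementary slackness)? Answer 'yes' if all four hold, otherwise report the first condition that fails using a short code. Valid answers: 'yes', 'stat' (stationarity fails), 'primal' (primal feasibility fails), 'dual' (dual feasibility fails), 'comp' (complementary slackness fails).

Gradient of f: grad f(x) = Q x + c = (-2, -2)
Constraint values g_i(x) = a_i^T x - b_i:
  g_1((2, -2)) = -2
  g_2((2, -2)) = 0
Stationarity residual: grad f(x) + sum_i lambda_i a_i = (-2, -2)
  -> stationarity FAILS
Primal feasibility (all g_i <= 0): OK
Dual feasibility (all lambda_i >= 0): OK
Complementary slackness (lambda_i * g_i(x) = 0 for all i): OK

Verdict: the first failing condition is stationarity -> stat.

stat


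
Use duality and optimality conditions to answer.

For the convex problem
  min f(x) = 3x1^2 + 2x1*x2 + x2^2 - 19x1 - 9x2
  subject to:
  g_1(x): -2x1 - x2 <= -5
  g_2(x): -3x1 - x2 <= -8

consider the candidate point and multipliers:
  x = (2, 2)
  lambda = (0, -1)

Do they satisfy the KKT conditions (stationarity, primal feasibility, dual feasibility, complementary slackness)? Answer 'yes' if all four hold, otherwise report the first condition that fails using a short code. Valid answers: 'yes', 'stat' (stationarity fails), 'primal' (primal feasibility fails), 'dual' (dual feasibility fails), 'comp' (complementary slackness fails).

Gradient of f: grad f(x) = Q x + c = (-3, -1)
Constraint values g_i(x) = a_i^T x - b_i:
  g_1((2, 2)) = -1
  g_2((2, 2)) = 0
Stationarity residual: grad f(x) + sum_i lambda_i a_i = (0, 0)
  -> stationarity OK
Primal feasibility (all g_i <= 0): OK
Dual feasibility (all lambda_i >= 0): FAILS
Complementary slackness (lambda_i * g_i(x) = 0 for all i): OK

Verdict: the first failing condition is dual_feasibility -> dual.

dual


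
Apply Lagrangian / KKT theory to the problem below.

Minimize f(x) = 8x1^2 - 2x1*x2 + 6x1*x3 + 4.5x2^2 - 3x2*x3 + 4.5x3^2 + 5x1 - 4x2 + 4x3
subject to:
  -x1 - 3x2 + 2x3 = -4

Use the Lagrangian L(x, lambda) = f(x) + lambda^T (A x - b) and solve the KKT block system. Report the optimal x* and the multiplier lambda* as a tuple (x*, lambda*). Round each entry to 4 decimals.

Form the Lagrangian:
  L(x, lambda) = (1/2) x^T Q x + c^T x + lambda^T (A x - b)
Stationarity (grad_x L = 0): Q x + c + A^T lambda = 0.
Primal feasibility: A x = b.

This gives the KKT block system:
  [ Q   A^T ] [ x     ]   [-c ]
  [ A    0  ] [ lambda ] = [ b ]

Solving the linear system:
  x*      = (0.1488, 0.8482, -0.6532)
  lambda* = (1.7654)
  f(x*)   = 0.8999

x* = (0.1488, 0.8482, -0.6532), lambda* = (1.7654)


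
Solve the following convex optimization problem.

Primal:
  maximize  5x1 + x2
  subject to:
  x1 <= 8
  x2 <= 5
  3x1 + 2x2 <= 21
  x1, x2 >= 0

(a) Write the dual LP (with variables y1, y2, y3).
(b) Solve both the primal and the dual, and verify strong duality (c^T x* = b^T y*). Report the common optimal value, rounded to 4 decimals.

The standard primal-dual pair for 'max c^T x s.t. A x <= b, x >= 0' is:
  Dual:  min b^T y  s.t.  A^T y >= c,  y >= 0.

So the dual LP is:
  minimize  8y1 + 5y2 + 21y3
  subject to:
    y1 + 3y3 >= 5
    y2 + 2y3 >= 1
    y1, y2, y3 >= 0

Solving the primal: x* = (7, 0).
  primal value c^T x* = 35.
Solving the dual: y* = (0, 0, 1.6667).
  dual value b^T y* = 35.
Strong duality: c^T x* = b^T y*. Confirmed.

35


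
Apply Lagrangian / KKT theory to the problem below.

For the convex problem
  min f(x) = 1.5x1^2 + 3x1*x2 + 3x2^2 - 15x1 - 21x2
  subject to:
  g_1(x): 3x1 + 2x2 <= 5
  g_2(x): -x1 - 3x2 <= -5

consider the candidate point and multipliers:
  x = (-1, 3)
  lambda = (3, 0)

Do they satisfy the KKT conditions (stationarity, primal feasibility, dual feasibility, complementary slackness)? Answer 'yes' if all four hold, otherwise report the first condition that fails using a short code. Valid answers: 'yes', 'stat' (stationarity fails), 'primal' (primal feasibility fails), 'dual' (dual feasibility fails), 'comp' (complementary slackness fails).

Gradient of f: grad f(x) = Q x + c = (-9, -6)
Constraint values g_i(x) = a_i^T x - b_i:
  g_1((-1, 3)) = -2
  g_2((-1, 3)) = -3
Stationarity residual: grad f(x) + sum_i lambda_i a_i = (0, 0)
  -> stationarity OK
Primal feasibility (all g_i <= 0): OK
Dual feasibility (all lambda_i >= 0): OK
Complementary slackness (lambda_i * g_i(x) = 0 for all i): FAILS

Verdict: the first failing condition is complementary_slackness -> comp.

comp


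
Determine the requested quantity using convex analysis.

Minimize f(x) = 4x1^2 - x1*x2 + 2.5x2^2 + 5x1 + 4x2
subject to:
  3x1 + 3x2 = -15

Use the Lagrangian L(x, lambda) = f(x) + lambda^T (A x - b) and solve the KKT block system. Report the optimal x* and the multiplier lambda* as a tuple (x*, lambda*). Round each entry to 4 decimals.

Form the Lagrangian:
  L(x, lambda) = (1/2) x^T Q x + c^T x + lambda^T (A x - b)
Stationarity (grad_x L = 0): Q x + c + A^T lambda = 0.
Primal feasibility: A x = b.

This gives the KKT block system:
  [ Q   A^T ] [ x     ]   [-c ]
  [ A    0  ] [ lambda ] = [ b ]

Solving the linear system:
  x*      = (-2.0667, -2.9333)
  lambda* = (2.8667)
  f(x*)   = 10.4667

x* = (-2.0667, -2.9333), lambda* = (2.8667)


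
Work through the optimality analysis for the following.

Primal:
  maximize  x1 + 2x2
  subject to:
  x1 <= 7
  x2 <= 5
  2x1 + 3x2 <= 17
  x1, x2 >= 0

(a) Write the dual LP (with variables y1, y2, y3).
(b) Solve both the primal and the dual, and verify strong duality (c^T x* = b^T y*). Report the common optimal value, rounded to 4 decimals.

The standard primal-dual pair for 'max c^T x s.t. A x <= b, x >= 0' is:
  Dual:  min b^T y  s.t.  A^T y >= c,  y >= 0.

So the dual LP is:
  minimize  7y1 + 5y2 + 17y3
  subject to:
    y1 + 2y3 >= 1
    y2 + 3y3 >= 2
    y1, y2, y3 >= 0

Solving the primal: x* = (1, 5).
  primal value c^T x* = 11.
Solving the dual: y* = (0, 0.5, 0.5).
  dual value b^T y* = 11.
Strong duality: c^T x* = b^T y*. Confirmed.

11


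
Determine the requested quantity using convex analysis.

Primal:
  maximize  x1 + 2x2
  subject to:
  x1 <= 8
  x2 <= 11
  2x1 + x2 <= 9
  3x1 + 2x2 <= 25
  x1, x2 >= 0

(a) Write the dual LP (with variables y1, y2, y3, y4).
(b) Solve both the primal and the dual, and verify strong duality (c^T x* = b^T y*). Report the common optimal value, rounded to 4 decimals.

The standard primal-dual pair for 'max c^T x s.t. A x <= b, x >= 0' is:
  Dual:  min b^T y  s.t.  A^T y >= c,  y >= 0.

So the dual LP is:
  minimize  8y1 + 11y2 + 9y3 + 25y4
  subject to:
    y1 + 2y3 + 3y4 >= 1
    y2 + y3 + 2y4 >= 2
    y1, y2, y3, y4 >= 0

Solving the primal: x* = (0, 9).
  primal value c^T x* = 18.
Solving the dual: y* = (0, 0, 2, 0).
  dual value b^T y* = 18.
Strong duality: c^T x* = b^T y*. Confirmed.

18


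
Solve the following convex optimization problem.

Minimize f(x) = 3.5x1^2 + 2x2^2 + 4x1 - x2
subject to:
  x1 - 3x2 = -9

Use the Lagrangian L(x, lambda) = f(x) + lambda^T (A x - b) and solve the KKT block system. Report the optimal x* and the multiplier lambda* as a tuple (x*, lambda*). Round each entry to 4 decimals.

Form the Lagrangian:
  L(x, lambda) = (1/2) x^T Q x + c^T x + lambda^T (A x - b)
Stationarity (grad_x L = 0): Q x + c + A^T lambda = 0.
Primal feasibility: A x = b.

This gives the KKT block system:
  [ Q   A^T ] [ x     ]   [-c ]
  [ A    0  ] [ lambda ] = [ b ]

Solving the linear system:
  x*      = (-1.0299, 2.6567)
  lambda* = (3.209)
  f(x*)   = 11.0522

x* = (-1.0299, 2.6567), lambda* = (3.209)


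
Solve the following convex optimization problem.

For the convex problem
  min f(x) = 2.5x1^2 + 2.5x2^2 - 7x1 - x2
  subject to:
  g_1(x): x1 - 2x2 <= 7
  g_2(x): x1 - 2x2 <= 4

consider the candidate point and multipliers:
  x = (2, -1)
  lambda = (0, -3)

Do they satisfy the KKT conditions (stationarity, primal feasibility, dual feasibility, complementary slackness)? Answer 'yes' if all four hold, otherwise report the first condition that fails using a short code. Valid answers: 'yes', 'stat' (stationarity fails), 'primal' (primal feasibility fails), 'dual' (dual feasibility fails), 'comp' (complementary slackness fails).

Gradient of f: grad f(x) = Q x + c = (3, -6)
Constraint values g_i(x) = a_i^T x - b_i:
  g_1((2, -1)) = -3
  g_2((2, -1)) = 0
Stationarity residual: grad f(x) + sum_i lambda_i a_i = (0, 0)
  -> stationarity OK
Primal feasibility (all g_i <= 0): OK
Dual feasibility (all lambda_i >= 0): FAILS
Complementary slackness (lambda_i * g_i(x) = 0 for all i): OK

Verdict: the first failing condition is dual_feasibility -> dual.

dual


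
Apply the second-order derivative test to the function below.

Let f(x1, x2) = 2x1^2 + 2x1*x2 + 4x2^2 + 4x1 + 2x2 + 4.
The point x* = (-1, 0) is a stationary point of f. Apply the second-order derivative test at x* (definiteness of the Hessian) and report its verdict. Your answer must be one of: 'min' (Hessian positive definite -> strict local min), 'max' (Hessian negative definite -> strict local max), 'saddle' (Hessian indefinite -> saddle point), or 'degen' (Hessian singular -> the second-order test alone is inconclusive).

Compute the Hessian H = grad^2 f:
  H = [[4, 2], [2, 8]]
Verify stationarity: grad f(x*) = H x* + g = (0, 0).
Eigenvalues of H: 3.1716, 8.8284.
Both eigenvalues > 0, so H is positive definite -> x* is a strict local min.

min


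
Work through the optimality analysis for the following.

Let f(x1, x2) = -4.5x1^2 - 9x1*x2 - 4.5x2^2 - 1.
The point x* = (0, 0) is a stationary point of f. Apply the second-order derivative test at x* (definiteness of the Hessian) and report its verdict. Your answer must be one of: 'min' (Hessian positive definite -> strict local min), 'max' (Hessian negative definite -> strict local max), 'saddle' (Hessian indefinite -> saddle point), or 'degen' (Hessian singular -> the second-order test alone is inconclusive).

Compute the Hessian H = grad^2 f:
  H = [[-9, -9], [-9, -9]]
Verify stationarity: grad f(x*) = H x* + g = (0, 0).
Eigenvalues of H: -18, 0.
H has a zero eigenvalue (singular; negative semidefinite but not definite), so H is neither positive definite, negative definite, nor indefinite. The second-order test alone is inconclusive -> degen.
(Indeed, f is constant along the null direction of H through x*, so x* is not a strict local extremum.)

degen


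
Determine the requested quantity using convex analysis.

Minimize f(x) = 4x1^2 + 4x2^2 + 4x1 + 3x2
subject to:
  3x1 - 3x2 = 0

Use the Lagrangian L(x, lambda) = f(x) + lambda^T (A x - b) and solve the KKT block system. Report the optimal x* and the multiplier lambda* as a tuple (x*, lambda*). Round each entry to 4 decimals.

Form the Lagrangian:
  L(x, lambda) = (1/2) x^T Q x + c^T x + lambda^T (A x - b)
Stationarity (grad_x L = 0): Q x + c + A^T lambda = 0.
Primal feasibility: A x = b.

This gives the KKT block system:
  [ Q   A^T ] [ x     ]   [-c ]
  [ A    0  ] [ lambda ] = [ b ]

Solving the linear system:
  x*      = (-0.4375, -0.4375)
  lambda* = (-0.1667)
  f(x*)   = -1.5312

x* = (-0.4375, -0.4375), lambda* = (-0.1667)


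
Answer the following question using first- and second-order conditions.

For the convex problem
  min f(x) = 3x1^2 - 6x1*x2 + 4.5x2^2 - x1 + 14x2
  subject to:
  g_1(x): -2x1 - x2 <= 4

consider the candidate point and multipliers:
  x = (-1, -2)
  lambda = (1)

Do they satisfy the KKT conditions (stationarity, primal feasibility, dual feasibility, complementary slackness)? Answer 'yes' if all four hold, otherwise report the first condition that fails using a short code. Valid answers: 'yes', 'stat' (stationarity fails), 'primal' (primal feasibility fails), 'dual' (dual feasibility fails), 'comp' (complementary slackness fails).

Gradient of f: grad f(x) = Q x + c = (5, 2)
Constraint values g_i(x) = a_i^T x - b_i:
  g_1((-1, -2)) = 0
Stationarity residual: grad f(x) + sum_i lambda_i a_i = (3, 1)
  -> stationarity FAILS
Primal feasibility (all g_i <= 0): OK
Dual feasibility (all lambda_i >= 0): OK
Complementary slackness (lambda_i * g_i(x) = 0 for all i): OK

Verdict: the first failing condition is stationarity -> stat.

stat


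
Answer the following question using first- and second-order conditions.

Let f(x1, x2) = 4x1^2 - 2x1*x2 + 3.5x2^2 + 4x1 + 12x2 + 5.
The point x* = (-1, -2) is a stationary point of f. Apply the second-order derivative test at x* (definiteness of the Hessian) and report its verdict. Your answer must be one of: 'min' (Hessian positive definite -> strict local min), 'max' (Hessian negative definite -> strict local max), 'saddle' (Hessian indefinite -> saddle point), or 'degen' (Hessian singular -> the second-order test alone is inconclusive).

Compute the Hessian H = grad^2 f:
  H = [[8, -2], [-2, 7]]
Verify stationarity: grad f(x*) = H x* + g = (0, 0).
Eigenvalues of H: 5.4384, 9.5616.
Both eigenvalues > 0, so H is positive definite -> x* is a strict local min.

min


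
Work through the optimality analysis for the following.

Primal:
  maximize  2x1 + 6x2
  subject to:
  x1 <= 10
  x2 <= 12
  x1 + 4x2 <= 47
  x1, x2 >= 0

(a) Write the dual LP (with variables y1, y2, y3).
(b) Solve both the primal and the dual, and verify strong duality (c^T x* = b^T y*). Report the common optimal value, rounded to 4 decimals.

The standard primal-dual pair for 'max c^T x s.t. A x <= b, x >= 0' is:
  Dual:  min b^T y  s.t.  A^T y >= c,  y >= 0.

So the dual LP is:
  minimize  10y1 + 12y2 + 47y3
  subject to:
    y1 + y3 >= 2
    y2 + 4y3 >= 6
    y1, y2, y3 >= 0

Solving the primal: x* = (10, 9.25).
  primal value c^T x* = 75.5.
Solving the dual: y* = (0.5, 0, 1.5).
  dual value b^T y* = 75.5.
Strong duality: c^T x* = b^T y*. Confirmed.

75.5


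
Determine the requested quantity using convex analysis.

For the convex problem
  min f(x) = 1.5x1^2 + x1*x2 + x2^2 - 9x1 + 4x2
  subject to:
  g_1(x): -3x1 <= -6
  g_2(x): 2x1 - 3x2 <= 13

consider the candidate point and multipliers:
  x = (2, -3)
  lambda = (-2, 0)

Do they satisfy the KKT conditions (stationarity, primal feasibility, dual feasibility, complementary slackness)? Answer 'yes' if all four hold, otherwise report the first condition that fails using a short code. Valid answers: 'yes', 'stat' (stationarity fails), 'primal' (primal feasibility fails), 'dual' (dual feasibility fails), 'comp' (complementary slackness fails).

Gradient of f: grad f(x) = Q x + c = (-6, 0)
Constraint values g_i(x) = a_i^T x - b_i:
  g_1((2, -3)) = 0
  g_2((2, -3)) = 0
Stationarity residual: grad f(x) + sum_i lambda_i a_i = (0, 0)
  -> stationarity OK
Primal feasibility (all g_i <= 0): OK
Dual feasibility (all lambda_i >= 0): FAILS
Complementary slackness (lambda_i * g_i(x) = 0 for all i): OK

Verdict: the first failing condition is dual_feasibility -> dual.

dual


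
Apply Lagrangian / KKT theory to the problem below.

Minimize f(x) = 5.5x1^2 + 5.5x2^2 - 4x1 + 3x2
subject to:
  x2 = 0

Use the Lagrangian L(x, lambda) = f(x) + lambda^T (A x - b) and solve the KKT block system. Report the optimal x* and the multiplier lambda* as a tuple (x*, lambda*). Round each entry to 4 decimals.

Form the Lagrangian:
  L(x, lambda) = (1/2) x^T Q x + c^T x + lambda^T (A x - b)
Stationarity (grad_x L = 0): Q x + c + A^T lambda = 0.
Primal feasibility: A x = b.

This gives the KKT block system:
  [ Q   A^T ] [ x     ]   [-c ]
  [ A    0  ] [ lambda ] = [ b ]

Solving the linear system:
  x*      = (0.3636, 0)
  lambda* = (-3)
  f(x*)   = -0.7273

x* = (0.3636, 0), lambda* = (-3)


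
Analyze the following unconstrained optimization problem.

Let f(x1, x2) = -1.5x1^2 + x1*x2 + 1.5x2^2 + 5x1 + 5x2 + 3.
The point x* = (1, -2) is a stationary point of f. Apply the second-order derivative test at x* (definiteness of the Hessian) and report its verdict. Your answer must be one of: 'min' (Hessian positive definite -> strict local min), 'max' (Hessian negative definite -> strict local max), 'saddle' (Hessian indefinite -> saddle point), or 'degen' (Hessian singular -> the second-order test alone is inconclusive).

Compute the Hessian H = grad^2 f:
  H = [[-3, 1], [1, 3]]
Verify stationarity: grad f(x*) = H x* + g = (0, 0).
Eigenvalues of H: -3.1623, 3.1623.
Eigenvalues have mixed signs, so H is indefinite -> x* is a saddle point.

saddle


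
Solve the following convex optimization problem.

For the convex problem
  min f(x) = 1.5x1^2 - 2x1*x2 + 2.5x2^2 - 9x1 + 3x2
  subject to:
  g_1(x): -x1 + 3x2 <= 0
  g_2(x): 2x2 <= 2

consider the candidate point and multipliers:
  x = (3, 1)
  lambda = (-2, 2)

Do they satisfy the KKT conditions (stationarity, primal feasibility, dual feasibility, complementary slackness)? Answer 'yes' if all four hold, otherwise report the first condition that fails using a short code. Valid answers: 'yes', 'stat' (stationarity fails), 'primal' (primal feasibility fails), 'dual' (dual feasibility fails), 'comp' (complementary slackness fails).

Gradient of f: grad f(x) = Q x + c = (-2, 2)
Constraint values g_i(x) = a_i^T x - b_i:
  g_1((3, 1)) = 0
  g_2((3, 1)) = 0
Stationarity residual: grad f(x) + sum_i lambda_i a_i = (0, 0)
  -> stationarity OK
Primal feasibility (all g_i <= 0): OK
Dual feasibility (all lambda_i >= 0): FAILS
Complementary slackness (lambda_i * g_i(x) = 0 for all i): OK

Verdict: the first failing condition is dual_feasibility -> dual.

dual


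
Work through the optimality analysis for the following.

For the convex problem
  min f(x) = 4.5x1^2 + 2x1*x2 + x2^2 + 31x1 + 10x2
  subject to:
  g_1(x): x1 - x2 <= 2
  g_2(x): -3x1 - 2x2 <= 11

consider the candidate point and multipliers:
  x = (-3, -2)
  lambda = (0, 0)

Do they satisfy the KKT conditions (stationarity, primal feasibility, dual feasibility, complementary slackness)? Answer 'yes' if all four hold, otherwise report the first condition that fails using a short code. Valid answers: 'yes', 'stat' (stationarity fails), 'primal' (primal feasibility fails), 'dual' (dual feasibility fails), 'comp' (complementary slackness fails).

Gradient of f: grad f(x) = Q x + c = (0, 0)
Constraint values g_i(x) = a_i^T x - b_i:
  g_1((-3, -2)) = -3
  g_2((-3, -2)) = 2
Stationarity residual: grad f(x) + sum_i lambda_i a_i = (0, 0)
  -> stationarity OK
Primal feasibility (all g_i <= 0): FAILS
Dual feasibility (all lambda_i >= 0): OK
Complementary slackness (lambda_i * g_i(x) = 0 for all i): OK

Verdict: the first failing condition is primal_feasibility -> primal.

primal


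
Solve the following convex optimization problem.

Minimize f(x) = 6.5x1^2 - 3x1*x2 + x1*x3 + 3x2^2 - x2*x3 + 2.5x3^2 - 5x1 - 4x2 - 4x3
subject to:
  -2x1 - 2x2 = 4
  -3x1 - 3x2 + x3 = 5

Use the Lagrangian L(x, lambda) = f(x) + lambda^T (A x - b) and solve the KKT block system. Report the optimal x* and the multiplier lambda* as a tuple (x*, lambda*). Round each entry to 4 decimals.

Form the Lagrangian:
  L(x, lambda) = (1/2) x^T Q x + c^T x + lambda^T (A x - b)
Stationarity (grad_x L = 0): Q x + c + A^T lambda = 0.
Primal feasibility: A x = b.

This gives the KKT block system:
  [ Q   A^T ] [ x     ]   [-c ]
  [ A    0  ] [ lambda ] = [ b ]

Solving the linear system:
  x*      = (-0.6, -1.4, -1)
  lambda* = (-17.1, 8.2)
  f(x*)   = 20

x* = (-0.6, -1.4, -1), lambda* = (-17.1, 8.2)


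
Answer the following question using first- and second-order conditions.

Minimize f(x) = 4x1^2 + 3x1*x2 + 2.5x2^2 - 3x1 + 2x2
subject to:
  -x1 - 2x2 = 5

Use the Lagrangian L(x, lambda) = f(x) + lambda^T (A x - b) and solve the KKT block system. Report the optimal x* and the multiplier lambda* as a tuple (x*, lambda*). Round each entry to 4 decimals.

Form the Lagrangian:
  L(x, lambda) = (1/2) x^T Q x + c^T x + lambda^T (A x - b)
Stationarity (grad_x L = 0): Q x + c + A^T lambda = 0.
Primal feasibility: A x = b.

This gives the KKT block system:
  [ Q   A^T ] [ x     ]   [-c ]
  [ A    0  ] [ lambda ] = [ b ]

Solving the linear system:
  x*      = (0.84, -2.92)
  lambda* = (-5.04)
  f(x*)   = 8.42

x* = (0.84, -2.92), lambda* = (-5.04)


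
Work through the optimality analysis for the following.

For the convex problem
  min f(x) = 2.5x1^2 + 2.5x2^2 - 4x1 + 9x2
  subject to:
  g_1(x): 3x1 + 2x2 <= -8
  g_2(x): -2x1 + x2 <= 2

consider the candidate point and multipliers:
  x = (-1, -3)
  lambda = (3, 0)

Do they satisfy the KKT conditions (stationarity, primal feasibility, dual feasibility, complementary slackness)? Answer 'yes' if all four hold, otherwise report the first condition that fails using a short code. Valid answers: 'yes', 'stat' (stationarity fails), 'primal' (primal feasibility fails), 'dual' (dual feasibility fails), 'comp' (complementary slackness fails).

Gradient of f: grad f(x) = Q x + c = (-9, -6)
Constraint values g_i(x) = a_i^T x - b_i:
  g_1((-1, -3)) = -1
  g_2((-1, -3)) = -3
Stationarity residual: grad f(x) + sum_i lambda_i a_i = (0, 0)
  -> stationarity OK
Primal feasibility (all g_i <= 0): OK
Dual feasibility (all lambda_i >= 0): OK
Complementary slackness (lambda_i * g_i(x) = 0 for all i): FAILS

Verdict: the first failing condition is complementary_slackness -> comp.

comp


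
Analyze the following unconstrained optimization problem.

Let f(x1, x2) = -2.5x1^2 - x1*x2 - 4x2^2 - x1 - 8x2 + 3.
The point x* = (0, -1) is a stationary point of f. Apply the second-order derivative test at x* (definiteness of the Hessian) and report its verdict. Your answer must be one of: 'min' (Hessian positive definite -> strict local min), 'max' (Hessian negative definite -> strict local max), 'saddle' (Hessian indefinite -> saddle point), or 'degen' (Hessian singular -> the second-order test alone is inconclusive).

Compute the Hessian H = grad^2 f:
  H = [[-5, -1], [-1, -8]]
Verify stationarity: grad f(x*) = H x* + g = (0, 0).
Eigenvalues of H: -8.3028, -4.6972.
Both eigenvalues < 0, so H is negative definite -> x* is a strict local max.

max


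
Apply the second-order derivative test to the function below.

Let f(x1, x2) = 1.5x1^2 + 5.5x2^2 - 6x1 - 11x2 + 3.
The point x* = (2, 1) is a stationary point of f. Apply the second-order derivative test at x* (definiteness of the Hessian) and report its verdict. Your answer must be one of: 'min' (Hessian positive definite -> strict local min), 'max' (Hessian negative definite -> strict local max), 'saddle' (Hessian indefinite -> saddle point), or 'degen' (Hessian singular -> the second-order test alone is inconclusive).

Compute the Hessian H = grad^2 f:
  H = [[3, 0], [0, 11]]
Verify stationarity: grad f(x*) = H x* + g = (0, 0).
Eigenvalues of H: 3, 11.
Both eigenvalues > 0, so H is positive definite -> x* is a strict local min.

min


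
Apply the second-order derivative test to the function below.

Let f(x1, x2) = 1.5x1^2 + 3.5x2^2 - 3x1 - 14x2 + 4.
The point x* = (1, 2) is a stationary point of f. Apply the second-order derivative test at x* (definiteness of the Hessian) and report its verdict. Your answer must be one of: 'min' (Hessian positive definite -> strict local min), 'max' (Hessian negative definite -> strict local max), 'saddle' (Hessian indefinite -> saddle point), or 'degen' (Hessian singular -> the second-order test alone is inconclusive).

Compute the Hessian H = grad^2 f:
  H = [[3, 0], [0, 7]]
Verify stationarity: grad f(x*) = H x* + g = (0, 0).
Eigenvalues of H: 3, 7.
Both eigenvalues > 0, so H is positive definite -> x* is a strict local min.

min


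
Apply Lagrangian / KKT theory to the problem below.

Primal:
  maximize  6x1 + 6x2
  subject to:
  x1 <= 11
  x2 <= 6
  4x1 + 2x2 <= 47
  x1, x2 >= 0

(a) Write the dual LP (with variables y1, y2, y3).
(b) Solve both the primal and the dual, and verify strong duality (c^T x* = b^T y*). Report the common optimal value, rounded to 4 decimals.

The standard primal-dual pair for 'max c^T x s.t. A x <= b, x >= 0' is:
  Dual:  min b^T y  s.t.  A^T y >= c,  y >= 0.

So the dual LP is:
  minimize  11y1 + 6y2 + 47y3
  subject to:
    y1 + 4y3 >= 6
    y2 + 2y3 >= 6
    y1, y2, y3 >= 0

Solving the primal: x* = (8.75, 6).
  primal value c^T x* = 88.5.
Solving the dual: y* = (0, 3, 1.5).
  dual value b^T y* = 88.5.
Strong duality: c^T x* = b^T y*. Confirmed.

88.5


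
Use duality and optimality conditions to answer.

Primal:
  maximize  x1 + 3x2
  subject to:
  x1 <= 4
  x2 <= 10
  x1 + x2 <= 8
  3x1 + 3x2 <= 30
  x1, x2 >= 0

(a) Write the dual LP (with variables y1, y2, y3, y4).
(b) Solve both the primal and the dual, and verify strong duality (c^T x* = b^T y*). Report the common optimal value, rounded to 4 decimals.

The standard primal-dual pair for 'max c^T x s.t. A x <= b, x >= 0' is:
  Dual:  min b^T y  s.t.  A^T y >= c,  y >= 0.

So the dual LP is:
  minimize  4y1 + 10y2 + 8y3 + 30y4
  subject to:
    y1 + y3 + 3y4 >= 1
    y2 + y3 + 3y4 >= 3
    y1, y2, y3, y4 >= 0

Solving the primal: x* = (0, 8).
  primal value c^T x* = 24.
Solving the dual: y* = (0, 0, 3, 0).
  dual value b^T y* = 24.
Strong duality: c^T x* = b^T y*. Confirmed.

24


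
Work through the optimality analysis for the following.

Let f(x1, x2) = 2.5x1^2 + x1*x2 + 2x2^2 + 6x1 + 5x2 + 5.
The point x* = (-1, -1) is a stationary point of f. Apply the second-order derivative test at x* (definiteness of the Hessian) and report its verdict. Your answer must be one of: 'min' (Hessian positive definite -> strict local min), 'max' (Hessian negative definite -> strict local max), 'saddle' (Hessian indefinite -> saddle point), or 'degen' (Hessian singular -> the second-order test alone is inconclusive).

Compute the Hessian H = grad^2 f:
  H = [[5, 1], [1, 4]]
Verify stationarity: grad f(x*) = H x* + g = (0, 0).
Eigenvalues of H: 3.382, 5.618.
Both eigenvalues > 0, so H is positive definite -> x* is a strict local min.

min


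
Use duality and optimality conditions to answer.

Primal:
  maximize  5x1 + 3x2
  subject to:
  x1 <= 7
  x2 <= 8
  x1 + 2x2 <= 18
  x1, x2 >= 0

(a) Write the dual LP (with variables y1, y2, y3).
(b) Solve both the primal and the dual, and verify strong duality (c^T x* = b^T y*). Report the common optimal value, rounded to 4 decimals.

The standard primal-dual pair for 'max c^T x s.t. A x <= b, x >= 0' is:
  Dual:  min b^T y  s.t.  A^T y >= c,  y >= 0.

So the dual LP is:
  minimize  7y1 + 8y2 + 18y3
  subject to:
    y1 + y3 >= 5
    y2 + 2y3 >= 3
    y1, y2, y3 >= 0

Solving the primal: x* = (7, 5.5).
  primal value c^T x* = 51.5.
Solving the dual: y* = (3.5, 0, 1.5).
  dual value b^T y* = 51.5.
Strong duality: c^T x* = b^T y*. Confirmed.

51.5


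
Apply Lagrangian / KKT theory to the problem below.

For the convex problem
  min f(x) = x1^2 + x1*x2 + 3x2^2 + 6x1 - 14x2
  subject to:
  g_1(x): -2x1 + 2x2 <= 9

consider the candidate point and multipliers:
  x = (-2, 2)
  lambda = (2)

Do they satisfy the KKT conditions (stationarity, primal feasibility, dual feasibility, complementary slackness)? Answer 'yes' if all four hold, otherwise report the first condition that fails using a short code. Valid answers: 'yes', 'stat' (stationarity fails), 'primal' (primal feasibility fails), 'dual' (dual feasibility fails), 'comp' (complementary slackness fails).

Gradient of f: grad f(x) = Q x + c = (4, -4)
Constraint values g_i(x) = a_i^T x - b_i:
  g_1((-2, 2)) = -1
Stationarity residual: grad f(x) + sum_i lambda_i a_i = (0, 0)
  -> stationarity OK
Primal feasibility (all g_i <= 0): OK
Dual feasibility (all lambda_i >= 0): OK
Complementary slackness (lambda_i * g_i(x) = 0 for all i): FAILS

Verdict: the first failing condition is complementary_slackness -> comp.

comp


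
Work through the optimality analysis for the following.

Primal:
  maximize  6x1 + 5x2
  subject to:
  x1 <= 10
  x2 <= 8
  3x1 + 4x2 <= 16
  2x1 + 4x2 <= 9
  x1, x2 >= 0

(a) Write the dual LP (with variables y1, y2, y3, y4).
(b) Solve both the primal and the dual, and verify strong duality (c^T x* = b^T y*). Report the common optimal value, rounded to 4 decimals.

The standard primal-dual pair for 'max c^T x s.t. A x <= b, x >= 0' is:
  Dual:  min b^T y  s.t.  A^T y >= c,  y >= 0.

So the dual LP is:
  minimize  10y1 + 8y2 + 16y3 + 9y4
  subject to:
    y1 + 3y3 + 2y4 >= 6
    y2 + 4y3 + 4y4 >= 5
    y1, y2, y3, y4 >= 0

Solving the primal: x* = (4.5, 0).
  primal value c^T x* = 27.
Solving the dual: y* = (0, 0, 0, 3).
  dual value b^T y* = 27.
Strong duality: c^T x* = b^T y*. Confirmed.

27


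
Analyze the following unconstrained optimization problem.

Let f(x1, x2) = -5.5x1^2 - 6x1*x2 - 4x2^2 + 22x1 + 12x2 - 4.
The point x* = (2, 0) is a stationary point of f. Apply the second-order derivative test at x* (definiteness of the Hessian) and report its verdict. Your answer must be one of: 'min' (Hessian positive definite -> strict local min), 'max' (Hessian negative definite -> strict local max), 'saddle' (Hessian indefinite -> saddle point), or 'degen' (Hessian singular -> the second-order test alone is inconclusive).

Compute the Hessian H = grad^2 f:
  H = [[-11, -6], [-6, -8]]
Verify stationarity: grad f(x*) = H x* + g = (0, 0).
Eigenvalues of H: -15.6847, -3.3153.
Both eigenvalues < 0, so H is negative definite -> x* is a strict local max.

max


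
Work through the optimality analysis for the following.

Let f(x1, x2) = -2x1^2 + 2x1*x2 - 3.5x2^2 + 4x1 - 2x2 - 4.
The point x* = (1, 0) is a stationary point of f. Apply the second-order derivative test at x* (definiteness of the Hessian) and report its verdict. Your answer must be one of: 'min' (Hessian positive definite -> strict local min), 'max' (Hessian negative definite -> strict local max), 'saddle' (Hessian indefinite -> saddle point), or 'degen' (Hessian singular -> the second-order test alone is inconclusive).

Compute the Hessian H = grad^2 f:
  H = [[-4, 2], [2, -7]]
Verify stationarity: grad f(x*) = H x* + g = (0, 0).
Eigenvalues of H: -8, -3.
Both eigenvalues < 0, so H is negative definite -> x* is a strict local max.

max


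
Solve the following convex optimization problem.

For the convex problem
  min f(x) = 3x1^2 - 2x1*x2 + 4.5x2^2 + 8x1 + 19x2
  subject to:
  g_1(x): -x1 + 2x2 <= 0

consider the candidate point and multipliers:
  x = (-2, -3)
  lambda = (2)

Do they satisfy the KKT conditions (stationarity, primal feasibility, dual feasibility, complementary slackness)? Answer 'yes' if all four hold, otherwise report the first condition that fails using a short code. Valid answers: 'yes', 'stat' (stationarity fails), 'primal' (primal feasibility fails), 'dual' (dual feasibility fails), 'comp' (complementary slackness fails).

Gradient of f: grad f(x) = Q x + c = (2, -4)
Constraint values g_i(x) = a_i^T x - b_i:
  g_1((-2, -3)) = -4
Stationarity residual: grad f(x) + sum_i lambda_i a_i = (0, 0)
  -> stationarity OK
Primal feasibility (all g_i <= 0): OK
Dual feasibility (all lambda_i >= 0): OK
Complementary slackness (lambda_i * g_i(x) = 0 for all i): FAILS

Verdict: the first failing condition is complementary_slackness -> comp.

comp
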